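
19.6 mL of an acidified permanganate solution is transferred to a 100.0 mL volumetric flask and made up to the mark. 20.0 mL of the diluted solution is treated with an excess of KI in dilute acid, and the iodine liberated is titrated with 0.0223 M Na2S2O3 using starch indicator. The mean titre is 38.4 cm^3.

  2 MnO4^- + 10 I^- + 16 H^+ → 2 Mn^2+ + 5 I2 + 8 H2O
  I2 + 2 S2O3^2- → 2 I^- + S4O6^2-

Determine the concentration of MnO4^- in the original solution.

n(S2O3^2-) = 0.0384 × 0.0223 = 8.56 × 10^-4 mol
n(I2) = n(S2O3^2-)/2 = 4.28 × 10^-4 mol
From the 2:5 ratio, n(MnO4^-) in the aliquot = 2/5 × 4.28 × 10^-4 = 1.71 × 10^-4 mol
[MnO4^-]_dilute = 1.71 × 10^-4 / 0.0200 = 0.00856 mol/L
[MnO4^-]_original = 0.00856 × 100.0/19.6 = 0.0437 mol/L

0.0437 M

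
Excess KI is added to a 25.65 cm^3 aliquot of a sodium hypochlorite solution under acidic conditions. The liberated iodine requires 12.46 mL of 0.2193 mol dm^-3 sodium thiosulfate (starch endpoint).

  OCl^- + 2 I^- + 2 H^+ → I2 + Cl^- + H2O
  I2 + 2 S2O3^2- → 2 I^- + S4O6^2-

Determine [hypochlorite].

0.05326 mol/L

n(S2O3^2-) = 0.01246 × 0.2193 = 2.732 × 10^-3 mol
n(I2) = n(S2O3^2-)/2 = 1.366 × 10^-3 mol
n(OCl^-) in the aliquot = 1.366 × 10^-3 mol (1:1 ratio)
[OCl^-] = 1.366 × 10^-3 / 0.02565 = 0.05326 mol/L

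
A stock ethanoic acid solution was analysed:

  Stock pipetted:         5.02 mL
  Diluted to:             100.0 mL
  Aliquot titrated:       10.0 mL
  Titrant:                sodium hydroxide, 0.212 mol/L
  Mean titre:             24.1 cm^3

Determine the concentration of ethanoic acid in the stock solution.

10.2 mol/L

CH3COOH + NaOH → CH3COONa + H2O
n(NaOH) = 0.0241 × 0.212 = 5.11 × 10^-3 mol
n(CH3COOH) in the aliquot = 5.11 × 10^-3 mol (1:1 ratio)
[CH3COOH]_dilute = 5.11 × 10^-3 / 0.0100 = 0.511 mol/L
Dilution factor = 100.0 / 5.02 = 19.92
[CH3COOH]_stock = 0.511 × 19.92 = 10.2 mol/L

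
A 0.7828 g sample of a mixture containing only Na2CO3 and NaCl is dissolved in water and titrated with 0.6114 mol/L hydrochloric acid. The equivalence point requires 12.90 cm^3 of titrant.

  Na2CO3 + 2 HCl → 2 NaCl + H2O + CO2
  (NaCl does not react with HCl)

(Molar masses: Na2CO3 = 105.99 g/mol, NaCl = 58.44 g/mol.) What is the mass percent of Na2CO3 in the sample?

53.39 %

n(HCl) = 0.01290 × 0.6114 = 7.887 × 10^-3 mol
Let x = n(Na2CO3), y = n(NaCl).
Titrant: 2x = 7.887 × 10^-3;  mass: 105.99x + 58.44y = 0.7828
Solving, x = 3.944 × 10^-3 mol, y = 6.243 × 10^-3 mol
mass of Na2CO3 = 3.944 × 10^-3 × 105.99 = 0.4180 g
% Na2CO3 = 0.4180 / 0.7828 × 100 = 53.39 %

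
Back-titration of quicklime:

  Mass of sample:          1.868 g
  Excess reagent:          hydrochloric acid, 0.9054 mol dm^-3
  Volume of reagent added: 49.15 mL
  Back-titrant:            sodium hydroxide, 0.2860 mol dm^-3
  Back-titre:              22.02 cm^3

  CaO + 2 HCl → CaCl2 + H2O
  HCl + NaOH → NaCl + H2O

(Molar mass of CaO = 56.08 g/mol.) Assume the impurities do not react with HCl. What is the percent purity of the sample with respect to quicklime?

57.34 %

n(HCl) added = 0.04915 × 0.9054 = 0.04450 mol
n(NaOH) used in back-titration = 0.02202 × 0.2860 = 6.298 × 10^-3 mol
n(HCl) left over = 6.298 × 10^-3 mol (1:1 ratio)
n(HCl) consumed by analyte = 0.04450 − 6.298 × 10^-3 = 0.03820 mol
From the 1:2 ratio, n(CaO) = 1/2 × 0.03820 = 0.01910 mol
mass of CaO = 0.01910 × 56.08 = 1.071 g
% CaO = 1.071 / 1.868 × 100 = 57.34 %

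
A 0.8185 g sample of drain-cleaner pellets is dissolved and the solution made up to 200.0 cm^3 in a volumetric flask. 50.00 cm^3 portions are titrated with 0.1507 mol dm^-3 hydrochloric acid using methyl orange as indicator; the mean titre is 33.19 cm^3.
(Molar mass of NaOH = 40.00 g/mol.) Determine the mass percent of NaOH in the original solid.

NaOH + HCl → NaCl + H2O
n(HCl) per titration = 0.03319 × 0.1507 = 5.002 × 10^-3 mol
n(NaOH) in each aliquot = 5.002 × 10^-3 mol (1:1 ratio)
n(NaOH) in the whole flask = 5.002 × 10^-3 × 200.0/50.00 = 0.02001 mol
mass of NaOH = 0.02001 × 40.00 = 0.8003 g
% NaOH = 0.8003 / 0.8185 × 100 = 97.77 %

97.77 %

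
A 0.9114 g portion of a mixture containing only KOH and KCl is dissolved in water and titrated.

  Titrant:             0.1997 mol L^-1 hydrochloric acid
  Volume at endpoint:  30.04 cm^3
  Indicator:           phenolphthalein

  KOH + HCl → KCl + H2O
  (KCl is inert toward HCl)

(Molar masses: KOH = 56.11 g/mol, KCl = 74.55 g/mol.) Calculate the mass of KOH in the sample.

0.3366 g

n(HCl) = 0.03004 × 0.1997 = 5.999 × 10^-3 mol
Let x = n(KOH), y = n(KCl).
Titrant: 1x = 5.999 × 10^-3;  mass: 56.11x + 74.55y = 0.9114
Solving, x = 5.999 × 10^-3 mol, y = 7.710 × 10^-3 mol
mass of KOH = 5.999 × 10^-3 × 56.11 = 0.3366 g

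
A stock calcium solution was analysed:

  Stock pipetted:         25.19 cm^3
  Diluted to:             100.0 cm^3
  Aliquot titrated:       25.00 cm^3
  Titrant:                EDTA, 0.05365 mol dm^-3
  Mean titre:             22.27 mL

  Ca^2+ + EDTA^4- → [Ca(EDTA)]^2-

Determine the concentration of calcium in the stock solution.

n(EDTA) = 0.02227 × 0.05365 = 1.195 × 10^-3 mol
n(Ca2+) in the aliquot = 1.195 × 10^-3 mol (1:1 ratio)
[Ca2+]_dilute = 1.195 × 10^-3 / 0.02500 = 0.04779 mol/L
Dilution factor = 100.0 / 25.19 = 3.970
[Ca2+]_stock = 0.04779 × 3.970 = 0.1897 mol/L

0.1897 mol/L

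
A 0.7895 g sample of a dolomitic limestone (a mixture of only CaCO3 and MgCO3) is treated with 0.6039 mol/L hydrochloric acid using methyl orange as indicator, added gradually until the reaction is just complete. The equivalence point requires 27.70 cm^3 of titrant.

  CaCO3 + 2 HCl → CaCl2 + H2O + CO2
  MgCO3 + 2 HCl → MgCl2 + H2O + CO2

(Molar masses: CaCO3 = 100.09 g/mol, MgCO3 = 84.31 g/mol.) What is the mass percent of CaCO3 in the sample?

n(HCl) = 0.02770 × 0.6039 = 0.01673 mol
Let x = n(CaCO3), y = n(MgCO3).
Titrant: 2x + 2y = 0.01673;  mass: 100.09x + 84.31y = 0.7895
Solving, x = 5.344 × 10^-3 mol, y = 3.020 × 10^-3 mol
mass of CaCO3 = 5.344 × 10^-3 × 100.09 = 0.5349 g
% CaCO3 = 0.5349 / 0.7895 × 100 = 67.75 %

67.75 %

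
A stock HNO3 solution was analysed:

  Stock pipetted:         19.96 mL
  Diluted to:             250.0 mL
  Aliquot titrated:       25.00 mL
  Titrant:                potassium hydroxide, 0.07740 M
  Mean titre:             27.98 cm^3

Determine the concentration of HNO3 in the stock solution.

1.085 M

HNO3 + KOH → KNO3 + H2O
n(KOH) = 0.02798 × 0.07740 = 2.166 × 10^-3 mol
n(HNO3) in the aliquot = 2.166 × 10^-3 mol (1:1 ratio)
[HNO3]_dilute = 2.166 × 10^-3 / 0.02500 = 0.08663 mol/L
Dilution factor = 250.0 / 19.96 = 12.53
[HNO3]_stock = 0.08663 × 12.53 = 1.085 mol/L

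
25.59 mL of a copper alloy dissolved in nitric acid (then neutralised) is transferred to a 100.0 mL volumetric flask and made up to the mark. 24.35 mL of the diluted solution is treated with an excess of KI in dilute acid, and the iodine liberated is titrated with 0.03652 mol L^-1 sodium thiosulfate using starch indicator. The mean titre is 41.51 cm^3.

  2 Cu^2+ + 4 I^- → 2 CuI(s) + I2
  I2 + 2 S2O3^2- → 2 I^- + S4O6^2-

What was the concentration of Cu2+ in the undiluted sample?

n(S2O3^2-) = 0.04151 × 0.03652 = 1.516 × 10^-3 mol
n(I2) = n(S2O3^2-)/2 = 7.580 × 10^-4 mol
From the 2:1 ratio, n(Cu2+) in the aliquot = 2/1 × 7.580 × 10^-4 = 1.516 × 10^-3 mol
[Cu2+]_dilute = 1.516 × 10^-3 / 0.02435 = 0.06226 mol/L
[Cu2+]_original = 0.06226 × 100.0/25.59 = 0.2433 mol/L

0.2433 mol/L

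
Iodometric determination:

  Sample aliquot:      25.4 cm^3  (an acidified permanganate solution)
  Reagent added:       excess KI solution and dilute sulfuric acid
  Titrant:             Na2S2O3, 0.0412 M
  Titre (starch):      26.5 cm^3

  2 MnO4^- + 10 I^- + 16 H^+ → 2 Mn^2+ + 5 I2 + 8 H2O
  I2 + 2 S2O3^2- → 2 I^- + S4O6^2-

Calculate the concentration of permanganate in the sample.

n(S2O3^2-) = 0.0265 × 0.0412 = 1.09 × 10^-3 mol
n(I2) = n(S2O3^2-)/2 = 5.46 × 10^-4 mol
From the 2:5 ratio, n(MnO4^-) in the aliquot = 2/5 × 5.46 × 10^-4 = 2.18 × 10^-4 mol
[MnO4^-] = 2.18 × 10^-4 / 0.0254 = 0.00860 mol/L

0.00860 M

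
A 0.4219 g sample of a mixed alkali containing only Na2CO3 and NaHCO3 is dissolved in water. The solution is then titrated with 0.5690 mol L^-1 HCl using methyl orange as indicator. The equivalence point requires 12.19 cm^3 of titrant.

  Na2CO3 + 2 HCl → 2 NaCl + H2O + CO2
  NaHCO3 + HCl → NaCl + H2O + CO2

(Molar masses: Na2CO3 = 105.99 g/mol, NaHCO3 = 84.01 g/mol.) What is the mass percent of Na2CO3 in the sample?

n(HCl) = 0.01219 × 0.5690 = 6.936 × 10^-3 mol
Let x = n(Na2CO3), y = n(NaHCO3).
Titrant: 2x + 1y = 6.936 × 10^-3;  mass: 105.99x + 84.01y = 0.4219
Solving, x = 2.592 × 10^-3 mol, y = 1.751 × 10^-3 mol
mass of Na2CO3 = 2.592 × 10^-3 × 105.99 = 0.2748 g
% Na2CO3 = 0.2748 / 0.4219 × 100 = 65.12 %

65.12 %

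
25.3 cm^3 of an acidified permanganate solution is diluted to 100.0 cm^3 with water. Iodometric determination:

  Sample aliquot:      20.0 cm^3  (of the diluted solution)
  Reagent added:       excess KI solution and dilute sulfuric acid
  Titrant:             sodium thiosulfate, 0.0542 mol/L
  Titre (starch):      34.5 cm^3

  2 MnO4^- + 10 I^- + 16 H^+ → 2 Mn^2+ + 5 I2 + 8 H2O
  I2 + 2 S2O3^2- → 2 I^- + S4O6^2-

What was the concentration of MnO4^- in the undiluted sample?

0.0739 mol/L

n(S2O3^2-) = 0.0345 × 0.0542 = 1.87 × 10^-3 mol
n(I2) = n(S2O3^2-)/2 = 9.35 × 10^-4 mol
From the 2:5 ratio, n(MnO4^-) in the aliquot = 2/5 × 9.35 × 10^-4 = 3.74 × 10^-4 mol
[MnO4^-]_dilute = 3.74 × 10^-4 / 0.0200 = 0.0187 mol/L
[MnO4^-]_original = 0.0187 × 100.0/25.3 = 0.0739 mol/L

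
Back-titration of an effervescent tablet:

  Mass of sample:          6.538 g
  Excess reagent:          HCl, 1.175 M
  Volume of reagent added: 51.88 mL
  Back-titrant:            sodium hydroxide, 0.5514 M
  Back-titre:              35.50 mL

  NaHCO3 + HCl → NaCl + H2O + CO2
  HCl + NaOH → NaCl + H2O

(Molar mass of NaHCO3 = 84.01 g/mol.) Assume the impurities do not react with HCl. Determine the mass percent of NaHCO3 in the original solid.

n(HCl) added = 0.05188 × 1.175 = 0.06096 mol
n(NaOH) used in back-titration = 0.03550 × 0.5514 = 0.01957 mol
n(HCl) left over = 0.01957 mol (1:1 ratio)
n(HCl) consumed by analyte = 0.06096 − 0.01957 = 0.04138 mol
n(NaHCO3) = 0.04138 mol (1:1 ratio)
mass of NaHCO3 = 0.04138 × 84.01 = 3.477 g
% NaHCO3 = 3.477 / 6.538 × 100 = 53.18 %

53.18 %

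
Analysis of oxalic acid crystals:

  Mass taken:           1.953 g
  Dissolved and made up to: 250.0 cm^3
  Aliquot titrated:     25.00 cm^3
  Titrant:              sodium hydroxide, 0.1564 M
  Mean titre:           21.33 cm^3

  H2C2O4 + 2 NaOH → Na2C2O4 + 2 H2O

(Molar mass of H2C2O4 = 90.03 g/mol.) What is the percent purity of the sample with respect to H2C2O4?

n(NaOH) per titration = 0.02133 × 0.1564 = 3.336 × 10^-3 mol
From the 1:2 ratio, n(H2C2O4) in each aliquot = 1/2 × 3.336 × 10^-3 = 1.668 × 10^-3 mol
n(H2C2O4) in the whole flask = 1.668 × 10^-3 × 250.0/25.00 = 0.01668 mol
mass of H2C2O4 = 0.01668 × 90.03 = 1.502 g
% H2C2O4 = 1.502 / 1.953 × 100 = 76.89 %

76.89 %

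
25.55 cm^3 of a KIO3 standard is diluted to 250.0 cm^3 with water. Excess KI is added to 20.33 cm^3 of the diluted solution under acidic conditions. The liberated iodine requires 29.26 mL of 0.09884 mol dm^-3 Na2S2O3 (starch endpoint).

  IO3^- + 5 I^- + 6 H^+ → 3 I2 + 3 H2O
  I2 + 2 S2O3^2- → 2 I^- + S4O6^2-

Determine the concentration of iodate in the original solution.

0.2320 mol/L

n(S2O3^2-) = 0.02926 × 0.09884 = 2.892 × 10^-3 mol
n(I2) = n(S2O3^2-)/2 = 1.446 × 10^-3 mol
From the 1:3 ratio, n(IO3^-) in the aliquot = 1/3 × 1.446 × 10^-3 = 4.820 × 10^-4 mol
[IO3^-]_dilute = 4.820 × 10^-4 / 0.02033 = 0.02371 mol/L
[IO3^-]_original = 0.02371 × 250.0/25.55 = 0.2320 mol/L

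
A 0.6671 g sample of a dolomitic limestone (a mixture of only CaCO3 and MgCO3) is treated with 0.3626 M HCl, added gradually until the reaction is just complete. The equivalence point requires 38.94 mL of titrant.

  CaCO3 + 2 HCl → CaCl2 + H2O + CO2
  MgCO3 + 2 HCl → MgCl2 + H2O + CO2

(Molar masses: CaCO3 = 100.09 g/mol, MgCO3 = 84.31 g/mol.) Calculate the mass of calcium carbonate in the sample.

0.4560 g

n(HCl) = 0.03894 × 0.3626 = 0.01412 mol
Let x = n(CaCO3), y = n(MgCO3).
Titrant: 2x + 2y = 0.01412;  mass: 100.09x + 84.31y = 0.6671
Solving, x = 4.556 × 10^-3 mol, y = 2.504 × 10^-3 mol
mass of CaCO3 = 4.556 × 10^-3 × 100.09 = 0.4560 g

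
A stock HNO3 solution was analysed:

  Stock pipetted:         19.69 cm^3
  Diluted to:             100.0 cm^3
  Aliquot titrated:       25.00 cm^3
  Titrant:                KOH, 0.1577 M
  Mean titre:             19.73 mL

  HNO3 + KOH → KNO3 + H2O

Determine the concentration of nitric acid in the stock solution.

0.6321 M

n(KOH) = 0.01973 × 0.1577 = 3.111 × 10^-3 mol
n(HNO3) in the aliquot = 3.111 × 10^-3 mol (1:1 ratio)
[HNO3]_dilute = 3.111 × 10^-3 / 0.02500 = 0.1245 mol/L
Dilution factor = 100.0 / 19.69 = 5.079
[HNO3]_stock = 0.1245 × 5.079 = 0.6321 mol/L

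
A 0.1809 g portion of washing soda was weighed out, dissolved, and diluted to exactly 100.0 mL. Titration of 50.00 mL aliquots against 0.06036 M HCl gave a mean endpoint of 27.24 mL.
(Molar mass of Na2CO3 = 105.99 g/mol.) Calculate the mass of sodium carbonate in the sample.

0.1743 g

Na2CO3 + 2 HCl → 2 NaCl + H2O + CO2
n(HCl) per titration = 0.02724 × 0.06036 = 1.644 × 10^-3 mol
From the 1:2 ratio, n(Na2CO3) in each aliquot = 1/2 × 1.644 × 10^-3 = 8.221 × 10^-4 mol
n(Na2CO3) in the whole flask = 8.221 × 10^-4 × 100.0/50.00 = 1.644 × 10^-3 mol
mass of Na2CO3 = 1.644 × 10^-3 × 105.99 = 0.1743 g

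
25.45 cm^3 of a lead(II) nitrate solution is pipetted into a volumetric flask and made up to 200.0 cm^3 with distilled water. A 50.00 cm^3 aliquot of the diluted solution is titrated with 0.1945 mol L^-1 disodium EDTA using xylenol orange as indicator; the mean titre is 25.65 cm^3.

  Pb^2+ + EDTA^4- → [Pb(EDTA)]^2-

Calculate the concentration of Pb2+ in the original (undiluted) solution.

n(EDTA) = 0.02565 × 0.1945 = 4.989 × 10^-3 mol
n(Pb2+) in the aliquot = 4.989 × 10^-3 mol (1:1 ratio)
[Pb2+]_dilute = 4.989 × 10^-3 / 0.05000 = 0.09978 mol/L
Dilution factor = 200.0 / 25.45 = 7.859
[Pb2+]_stock = 0.09978 × 7.859 = 0.7841 mol/L

0.7841 mol/L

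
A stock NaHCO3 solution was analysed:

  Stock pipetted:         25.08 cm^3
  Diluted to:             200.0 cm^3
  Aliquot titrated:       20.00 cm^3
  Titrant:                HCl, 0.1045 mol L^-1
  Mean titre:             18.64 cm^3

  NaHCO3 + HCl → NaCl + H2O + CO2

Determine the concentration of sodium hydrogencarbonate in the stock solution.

0.7767 mol/L

n(HCl) = 0.01864 × 0.1045 = 1.948 × 10^-3 mol
n(NaHCO3) in the aliquot = 1.948 × 10^-3 mol (1:1 ratio)
[NaHCO3]_dilute = 1.948 × 10^-3 / 0.02000 = 0.09739 mol/L
Dilution factor = 200.0 / 25.08 = 7.974
[NaHCO3]_stock = 0.09739 × 7.974 = 0.7767 mol/L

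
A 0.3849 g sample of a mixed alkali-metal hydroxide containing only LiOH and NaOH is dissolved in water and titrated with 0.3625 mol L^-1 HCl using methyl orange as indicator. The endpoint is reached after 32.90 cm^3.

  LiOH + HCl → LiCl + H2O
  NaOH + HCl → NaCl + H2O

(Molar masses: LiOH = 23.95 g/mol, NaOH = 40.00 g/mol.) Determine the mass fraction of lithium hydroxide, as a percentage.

35.73 %

n(HCl) = 0.03290 × 0.3625 = 0.01193 mol
Let x = n(LiOH), y = n(NaOH).
Titrant: 1x + 1y = 0.01193;  mass: 23.95x + 40.00y = 0.3849
Solving, x = 5.741 × 10^-3 mol, y = 6.185 × 10^-3 mol
mass of LiOH = 5.741 × 10^-3 × 23.95 = 0.1375 g
% LiOH = 0.1375 / 0.3849 × 100 = 35.73 %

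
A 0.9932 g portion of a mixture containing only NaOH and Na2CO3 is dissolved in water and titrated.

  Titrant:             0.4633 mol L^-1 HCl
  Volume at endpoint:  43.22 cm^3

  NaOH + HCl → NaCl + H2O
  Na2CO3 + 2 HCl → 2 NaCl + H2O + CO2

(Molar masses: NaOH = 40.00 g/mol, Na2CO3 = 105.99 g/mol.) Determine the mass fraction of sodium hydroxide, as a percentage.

21.06 %

n(HCl) = 0.04322 × 0.4633 = 0.02002 mol
Let x = n(NaOH), y = n(Na2CO3).
Titrant: 1x + 2y = 0.02002;  mass: 40.00x + 105.99y = 0.9932
Solving, x = 5.230 × 10^-3 mol, y = 7.397 × 10^-3 mol
mass of NaOH = 5.230 × 10^-3 × 40.00 = 0.2092 g
% NaOH = 0.2092 / 0.9932 × 100 = 21.06 %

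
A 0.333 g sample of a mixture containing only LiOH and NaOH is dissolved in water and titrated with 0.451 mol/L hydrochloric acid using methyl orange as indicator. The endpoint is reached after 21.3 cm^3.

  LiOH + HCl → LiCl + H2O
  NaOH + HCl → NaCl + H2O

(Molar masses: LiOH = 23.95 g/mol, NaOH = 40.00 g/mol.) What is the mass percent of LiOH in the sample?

23.0 %

n(HCl) = 0.0213 × 0.451 = 9.61 × 10^-3 mol
Let x = n(LiOH), y = n(NaOH).
Titrant: 1x + 1y = 9.61 × 10^-3;  mass: 23.95x + 40.00y = 0.333
Solving, x = 3.19 × 10^-3 mol, y = 6.41 × 10^-3 mol
mass of LiOH = 3.19 × 10^-3 × 23.95 = 0.0765 g
% LiOH = 0.0765 / 0.333 × 100 = 23.0 %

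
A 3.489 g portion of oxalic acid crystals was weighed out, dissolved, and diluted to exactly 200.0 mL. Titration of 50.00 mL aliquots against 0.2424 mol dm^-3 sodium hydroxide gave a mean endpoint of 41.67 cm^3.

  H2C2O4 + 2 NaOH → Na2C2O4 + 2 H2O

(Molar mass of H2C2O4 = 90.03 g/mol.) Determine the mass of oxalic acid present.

1.819 g

n(NaOH) per titration = 0.04167 × 0.2424 = 0.01010 mol
From the 1:2 ratio, n(H2C2O4) in each aliquot = 1/2 × 0.01010 = 5.050 × 10^-3 mol
n(H2C2O4) in the whole flask = 5.050 × 10^-3 × 200.0/50.00 = 0.02020 mol
mass of H2C2O4 = 0.02020 × 90.03 = 1.819 g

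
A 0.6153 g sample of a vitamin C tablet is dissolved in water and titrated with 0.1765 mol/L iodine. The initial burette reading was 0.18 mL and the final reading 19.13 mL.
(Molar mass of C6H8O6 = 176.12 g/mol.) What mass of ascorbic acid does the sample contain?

C6H8O6 + I2 → C6H6O6 + 2 HI
n(I2) = 0.01895 L × 0.1765 mol/L = 3.345 × 10^-3 mol
n(C6H8O6) = 3.345 × 10^-3 mol (1:1 ratio)
mass of C6H8O6 = 3.345 × 10^-3 × 176.12 g/mol = 0.5891 g

0.5891 g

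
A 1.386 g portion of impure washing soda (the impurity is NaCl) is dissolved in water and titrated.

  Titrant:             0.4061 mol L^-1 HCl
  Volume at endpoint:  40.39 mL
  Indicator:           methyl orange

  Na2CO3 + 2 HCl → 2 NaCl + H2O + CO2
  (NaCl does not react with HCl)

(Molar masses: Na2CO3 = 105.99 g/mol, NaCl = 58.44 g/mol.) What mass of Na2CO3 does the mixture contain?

n(HCl) = 0.04039 × 0.4061 = 0.01640 mol
Let x = n(Na2CO3), y = n(NaCl).
Titrant: 2x = 0.01640;  mass: 105.99x + 58.44y = 1.386
Solving, x = 8.201 × 10^-3 mol, y = 8.843 × 10^-3 mol
mass of Na2CO3 = 8.201 × 10^-3 × 105.99 = 0.8692 g

0.8692 g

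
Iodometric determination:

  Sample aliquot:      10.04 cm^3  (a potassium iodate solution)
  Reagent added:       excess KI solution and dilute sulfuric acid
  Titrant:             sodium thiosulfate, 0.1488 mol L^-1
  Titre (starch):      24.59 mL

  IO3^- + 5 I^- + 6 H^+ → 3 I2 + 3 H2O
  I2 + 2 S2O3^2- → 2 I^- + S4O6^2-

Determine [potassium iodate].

n(S2O3^2-) = 0.02459 × 0.1488 = 3.659 × 10^-3 mol
n(I2) = n(S2O3^2-)/2 = 1.829 × 10^-3 mol
From the 1:3 ratio, n(IO3^-) in the aliquot = 1/3 × 1.829 × 10^-3 = 6.098 × 10^-4 mol
[IO3^-] = 6.098 × 10^-4 / 0.01004 = 0.06074 mol/L

0.06074 mol/L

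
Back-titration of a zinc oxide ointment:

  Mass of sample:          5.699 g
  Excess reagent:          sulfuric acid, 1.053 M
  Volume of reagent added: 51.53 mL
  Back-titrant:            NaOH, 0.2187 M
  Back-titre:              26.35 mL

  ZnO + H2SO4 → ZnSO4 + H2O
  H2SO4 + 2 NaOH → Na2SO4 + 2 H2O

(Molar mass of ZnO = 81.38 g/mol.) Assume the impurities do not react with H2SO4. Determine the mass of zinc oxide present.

n(H2SO4) added = 0.05153 × 1.053 = 0.05426 mol
n(NaOH) used in back-titration = 0.02635 × 0.2187 = 5.763 × 10^-3 mol
From the 1:2 ratio, n(H2SO4) left over = 1/2 × 5.763 × 10^-3 = 2.881 × 10^-3 mol
n(H2SO4) consumed by analyte = 0.05426 − 2.881 × 10^-3 = 0.05138 mol
n(ZnO) = 0.05138 mol (1:1 ratio)
mass of ZnO = 0.05138 × 81.38 = 4.181 g

4.181 g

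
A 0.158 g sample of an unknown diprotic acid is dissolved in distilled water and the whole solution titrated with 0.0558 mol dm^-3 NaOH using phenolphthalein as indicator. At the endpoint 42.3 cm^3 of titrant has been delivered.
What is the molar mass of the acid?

n(NaOH) = 0.0423 L × 0.0558 mol/L = 2.36 × 10^-3 mol
From the 1:2 ratio, n(H2A) = 1/2 × 2.36 × 10^-3 = 1.18 × 10^-3 mol
M = m / n = 0.158 g / 1.18 × 10^-3 mol = 134 g/mol

134 g/mol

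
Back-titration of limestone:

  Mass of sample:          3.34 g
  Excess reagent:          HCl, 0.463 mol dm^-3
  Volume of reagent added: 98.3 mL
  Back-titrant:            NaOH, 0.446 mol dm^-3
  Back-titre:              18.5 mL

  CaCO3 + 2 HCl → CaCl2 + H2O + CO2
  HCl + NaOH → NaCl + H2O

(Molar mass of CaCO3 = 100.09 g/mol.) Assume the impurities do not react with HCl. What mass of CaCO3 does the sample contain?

n(HCl) added = 0.0983 × 0.463 = 0.0455 mol
n(NaOH) used in back-titration = 0.0185 × 0.446 = 8.25 × 10^-3 mol
n(HCl) left over = 8.25 × 10^-3 mol (1:1 ratio)
n(HCl) consumed by analyte = 0.0455 − 8.25 × 10^-3 = 0.0373 mol
From the 1:2 ratio, n(CaCO3) = 1/2 × 0.0373 = 0.0186 mol
mass of CaCO3 = 0.0186 × 100.09 = 1.86 g

1.86 g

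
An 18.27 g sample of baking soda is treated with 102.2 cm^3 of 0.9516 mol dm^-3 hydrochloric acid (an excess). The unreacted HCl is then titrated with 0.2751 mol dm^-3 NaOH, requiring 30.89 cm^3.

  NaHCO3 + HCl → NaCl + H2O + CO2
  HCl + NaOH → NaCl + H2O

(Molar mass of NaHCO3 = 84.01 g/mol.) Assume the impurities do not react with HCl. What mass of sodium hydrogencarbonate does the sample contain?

n(HCl) added = 0.1022 × 0.9516 = 0.09725 mol
n(NaOH) used in back-titration = 0.03089 × 0.2751 = 8.498 × 10^-3 mol
n(HCl) left over = 8.498 × 10^-3 mol (1:1 ratio)
n(HCl) consumed by analyte = 0.09725 − 8.498 × 10^-3 = 0.08876 mol
n(NaHCO3) = 0.08876 mol (1:1 ratio)
mass of NaHCO3 = 0.08876 × 84.01 = 7.456 g

7.456 g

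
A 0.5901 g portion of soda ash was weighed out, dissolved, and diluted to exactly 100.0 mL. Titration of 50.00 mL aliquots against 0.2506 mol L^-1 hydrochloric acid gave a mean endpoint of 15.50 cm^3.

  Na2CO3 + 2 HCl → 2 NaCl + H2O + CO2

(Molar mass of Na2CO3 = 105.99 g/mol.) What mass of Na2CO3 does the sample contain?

n(HCl) per titration = 0.01550 × 0.2506 = 3.884 × 10^-3 mol
From the 1:2 ratio, n(Na2CO3) in each aliquot = 1/2 × 3.884 × 10^-3 = 1.942 × 10^-3 mol
n(Na2CO3) in the whole flask = 1.942 × 10^-3 × 100.0/50.00 = 3.884 × 10^-3 mol
mass of Na2CO3 = 3.884 × 10^-3 × 105.99 = 0.4117 g

0.4117 g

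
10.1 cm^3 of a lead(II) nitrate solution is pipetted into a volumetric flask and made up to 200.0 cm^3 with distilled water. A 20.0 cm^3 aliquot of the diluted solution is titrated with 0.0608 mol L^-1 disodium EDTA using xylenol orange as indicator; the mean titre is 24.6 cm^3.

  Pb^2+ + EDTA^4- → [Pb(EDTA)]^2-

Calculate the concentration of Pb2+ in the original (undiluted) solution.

n(EDTA) = 0.0246 × 0.0608 = 1.50 × 10^-3 mol
n(Pb2+) in the aliquot = 1.50 × 10^-3 mol (1:1 ratio)
[Pb2+]_dilute = 1.50 × 10^-3 / 0.0200 = 0.0748 mol/L
Dilution factor = 200.0 / 10.1 = 19.80
[Pb2+]_stock = 0.0748 × 19.80 = 1.48 mol/L

1.48 mol/L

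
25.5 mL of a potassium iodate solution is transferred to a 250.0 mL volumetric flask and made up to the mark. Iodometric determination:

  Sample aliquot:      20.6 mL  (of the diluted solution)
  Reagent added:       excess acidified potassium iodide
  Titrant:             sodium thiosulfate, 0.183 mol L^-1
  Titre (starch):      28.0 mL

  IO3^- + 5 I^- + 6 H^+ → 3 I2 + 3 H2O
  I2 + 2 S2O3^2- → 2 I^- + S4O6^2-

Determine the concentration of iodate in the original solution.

0.406 mol/L

n(S2O3^2-) = 0.0280 × 0.183 = 5.12 × 10^-3 mol
n(I2) = n(S2O3^2-)/2 = 2.56 × 10^-3 mol
From the 1:3 ratio, n(IO3^-) in the aliquot = 1/3 × 2.56 × 10^-3 = 8.54 × 10^-4 mol
[IO3^-]_dilute = 8.54 × 10^-4 / 0.0206 = 0.0415 mol/L
[IO3^-]_original = 0.0415 × 250.0/25.5 = 0.406 mol/L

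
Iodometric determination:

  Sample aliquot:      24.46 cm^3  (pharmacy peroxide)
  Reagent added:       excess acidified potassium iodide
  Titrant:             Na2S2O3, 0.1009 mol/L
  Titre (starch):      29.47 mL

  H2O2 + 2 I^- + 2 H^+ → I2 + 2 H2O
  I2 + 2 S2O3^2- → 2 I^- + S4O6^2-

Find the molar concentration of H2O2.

n(S2O3^2-) = 0.02947 × 0.1009 = 2.974 × 10^-3 mol
n(I2) = n(S2O3^2-)/2 = 1.487 × 10^-3 mol
n(H2O2) in the aliquot = 1.487 × 10^-3 mol (1:1 ratio)
[H2O2] = 1.487 × 10^-3 / 0.02446 = 0.06078 mol/L

0.06078 mol/L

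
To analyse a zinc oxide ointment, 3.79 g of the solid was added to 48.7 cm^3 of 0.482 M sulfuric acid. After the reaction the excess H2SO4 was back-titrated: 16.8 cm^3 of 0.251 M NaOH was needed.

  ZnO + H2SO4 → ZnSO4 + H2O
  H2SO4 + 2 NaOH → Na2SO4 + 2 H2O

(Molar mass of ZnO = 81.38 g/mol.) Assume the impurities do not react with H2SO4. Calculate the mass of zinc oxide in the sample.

n(H2SO4) added = 0.0487 × 0.482 = 0.0235 mol
n(NaOH) used in back-titration = 0.0168 × 0.251 = 4.22 × 10^-3 mol
From the 1:2 ratio, n(H2SO4) left over = 1/2 × 4.22 × 10^-3 = 2.11 × 10^-3 mol
n(H2SO4) consumed by analyte = 0.0235 − 2.11 × 10^-3 = 0.0214 mol
n(ZnO) = 0.0214 mol (1:1 ratio)
mass of ZnO = 0.0214 × 81.38 = 1.74 g

1.74 g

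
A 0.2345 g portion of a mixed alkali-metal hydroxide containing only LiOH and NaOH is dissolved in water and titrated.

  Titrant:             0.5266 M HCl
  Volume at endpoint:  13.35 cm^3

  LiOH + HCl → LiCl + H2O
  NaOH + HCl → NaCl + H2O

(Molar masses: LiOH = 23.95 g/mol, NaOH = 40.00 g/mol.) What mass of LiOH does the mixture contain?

0.06969 g

n(HCl) = 0.01335 × 0.5266 = 7.030 × 10^-3 mol
Let x = n(LiOH), y = n(NaOH).
Titrant: 1x + 1y = 7.030 × 10^-3;  mass: 23.95x + 40.00y = 0.2345
Solving, x = 2.910 × 10^-3 mol, y = 4.120 × 10^-3 mol
mass of LiOH = 2.910 × 10^-3 × 23.95 = 0.06969 g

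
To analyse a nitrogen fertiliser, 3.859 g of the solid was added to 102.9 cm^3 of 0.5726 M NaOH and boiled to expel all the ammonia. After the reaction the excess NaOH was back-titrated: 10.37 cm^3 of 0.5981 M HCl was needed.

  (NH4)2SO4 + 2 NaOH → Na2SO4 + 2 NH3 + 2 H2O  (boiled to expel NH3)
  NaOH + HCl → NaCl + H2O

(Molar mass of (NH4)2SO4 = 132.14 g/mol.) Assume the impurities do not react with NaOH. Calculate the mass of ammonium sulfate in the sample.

3.483 g

n(NaOH) added = 0.1029 × 0.5726 = 0.05892 mol
n(HCl) used in back-titration = 0.01037 × 0.5981 = 6.202 × 10^-3 mol
n(NaOH) left over = 6.202 × 10^-3 mol (1:1 ratio)
n(NaOH) consumed by analyte = 0.05892 − 6.202 × 10^-3 = 0.05272 mol
From the 1:2 ratio, n((NH4)2SO4) = 1/2 × 0.05272 = 0.02636 mol
mass of (NH4)2SO4 = 0.02636 × 132.14 = 3.483 g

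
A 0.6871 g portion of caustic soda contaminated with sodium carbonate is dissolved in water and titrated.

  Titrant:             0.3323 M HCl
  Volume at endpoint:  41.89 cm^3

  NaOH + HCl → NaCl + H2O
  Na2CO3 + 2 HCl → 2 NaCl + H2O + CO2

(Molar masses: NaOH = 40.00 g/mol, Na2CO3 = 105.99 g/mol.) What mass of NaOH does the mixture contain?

0.1557 g

n(HCl) = 0.04189 × 0.3323 = 0.01392 mol
Let x = n(NaOH), y = n(Na2CO3).
Titrant: 1x + 2y = 0.01392;  mass: 40.00x + 105.99y = 0.6871
Solving, x = 3.893 × 10^-3 mol, y = 5.013 × 10^-3 mol
mass of NaOH = 3.893 × 10^-3 × 40.00 = 0.1557 g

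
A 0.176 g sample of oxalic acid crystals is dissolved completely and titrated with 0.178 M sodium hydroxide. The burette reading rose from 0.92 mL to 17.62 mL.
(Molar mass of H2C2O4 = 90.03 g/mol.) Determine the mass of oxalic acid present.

H2C2O4 + 2 NaOH → Na2C2O4 + 2 H2O
n(NaOH) = 0.0167 L × 0.178 mol/L = 2.97 × 10^-3 mol
From the 1:2 ratio, n(H2C2O4) = 1/2 × 2.97 × 10^-3 = 1.49 × 10^-3 mol
mass of H2C2O4 = 1.49 × 10^-3 × 90.03 g/mol = 0.134 g

0.134 g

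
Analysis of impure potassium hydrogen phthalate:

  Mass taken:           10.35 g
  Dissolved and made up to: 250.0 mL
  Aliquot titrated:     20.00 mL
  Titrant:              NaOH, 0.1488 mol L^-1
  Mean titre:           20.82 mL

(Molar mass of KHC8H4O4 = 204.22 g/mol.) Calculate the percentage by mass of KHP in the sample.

KHC8H4O4 + NaOH → KNaC8H4O4 + H2O
n(NaOH) per titration = 0.02082 × 0.1488 = 3.098 × 10^-3 mol
n(KHC8H4O4) in each aliquot = 3.098 × 10^-3 mol (1:1 ratio)
n(KHC8H4O4) in the whole flask = 3.098 × 10^-3 × 250.0/20.00 = 0.03873 mol
mass of KHC8H4O4 = 0.03873 × 204.22 = 7.908 g
% KHC8H4O4 = 7.908 / 10.35 × 100 = 76.41 %

76.41 %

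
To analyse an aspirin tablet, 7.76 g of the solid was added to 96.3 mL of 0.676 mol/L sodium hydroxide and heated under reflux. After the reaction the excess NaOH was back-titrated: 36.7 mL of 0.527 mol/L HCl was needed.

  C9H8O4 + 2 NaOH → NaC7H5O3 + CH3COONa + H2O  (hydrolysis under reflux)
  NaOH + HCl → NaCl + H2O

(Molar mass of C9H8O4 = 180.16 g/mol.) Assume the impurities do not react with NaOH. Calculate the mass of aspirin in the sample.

4.12 g

n(NaOH) added = 0.0963 × 0.676 = 0.0651 mol
n(HCl) used in back-titration = 0.0367 × 0.527 = 0.0193 mol
n(NaOH) left over = 0.0193 mol (1:1 ratio)
n(NaOH) consumed by analyte = 0.0651 − 0.0193 = 0.0458 mol
From the 1:2 ratio, n(C9H8O4) = 1/2 × 0.0458 = 0.0229 mol
mass of C9H8O4 = 0.0229 × 180.16 = 4.12 g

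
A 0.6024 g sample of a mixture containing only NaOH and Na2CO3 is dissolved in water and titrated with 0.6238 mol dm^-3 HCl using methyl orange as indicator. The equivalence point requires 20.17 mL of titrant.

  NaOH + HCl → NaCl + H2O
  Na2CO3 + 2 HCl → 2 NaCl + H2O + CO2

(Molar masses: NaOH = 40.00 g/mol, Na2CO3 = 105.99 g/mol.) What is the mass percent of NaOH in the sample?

32.90 %

n(HCl) = 0.02017 × 0.6238 = 0.01258 mol
Let x = n(NaOH), y = n(Na2CO3).
Titrant: 1x + 2y = 0.01258;  mass: 40.00x + 105.99y = 0.6024
Solving, x = 4.955 × 10^-3 mol, y = 3.814 × 10^-3 mol
mass of NaOH = 4.955 × 10^-3 × 40.00 = 0.1982 g
% NaOH = 0.1982 / 0.6024 × 100 = 32.90 %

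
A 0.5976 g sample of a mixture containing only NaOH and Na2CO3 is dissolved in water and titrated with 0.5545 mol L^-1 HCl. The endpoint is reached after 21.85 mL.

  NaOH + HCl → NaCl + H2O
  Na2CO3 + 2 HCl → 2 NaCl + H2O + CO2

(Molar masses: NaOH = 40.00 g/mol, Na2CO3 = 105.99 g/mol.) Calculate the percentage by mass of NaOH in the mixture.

22.91 %

n(HCl) = 0.02185 × 0.5545 = 0.01212 mol
Let x = n(NaOH), y = n(Na2CO3).
Titrant: 1x + 2y = 0.01212;  mass: 40.00x + 105.99y = 0.5976
Solving, x = 3.423 × 10^-3 mol, y = 4.347 × 10^-3 mol
mass of NaOH = 3.423 × 10^-3 × 40.00 = 0.1369 g
% NaOH = 0.1369 / 0.5976 × 100 = 22.91 %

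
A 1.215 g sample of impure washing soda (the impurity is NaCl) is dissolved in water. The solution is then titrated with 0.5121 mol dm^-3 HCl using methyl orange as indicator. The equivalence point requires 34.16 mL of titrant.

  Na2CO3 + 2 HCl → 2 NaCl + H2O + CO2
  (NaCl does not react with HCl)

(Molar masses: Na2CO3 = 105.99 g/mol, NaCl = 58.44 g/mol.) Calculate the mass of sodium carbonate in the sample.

0.9271 g

n(HCl) = 0.03416 × 0.5121 = 0.01749 mol
Let x = n(Na2CO3), y = n(NaCl).
Titrant: 2x = 0.01749;  mass: 105.99x + 58.44y = 1.215
Solving, x = 8.747 × 10^-3 mol, y = 4.927 × 10^-3 mol
mass of Na2CO3 = 8.747 × 10^-3 × 105.99 = 0.9271 g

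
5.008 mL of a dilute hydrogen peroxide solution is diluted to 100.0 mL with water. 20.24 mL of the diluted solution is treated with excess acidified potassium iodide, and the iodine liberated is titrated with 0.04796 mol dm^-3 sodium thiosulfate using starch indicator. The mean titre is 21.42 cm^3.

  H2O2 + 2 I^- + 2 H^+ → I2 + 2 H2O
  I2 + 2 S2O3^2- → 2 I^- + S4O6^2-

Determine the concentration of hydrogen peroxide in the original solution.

n(S2O3^2-) = 0.02142 × 0.04796 = 1.027 × 10^-3 mol
n(I2) = n(S2O3^2-)/2 = 5.137 × 10^-4 mol
n(H2O2) in the aliquot = 5.137 × 10^-4 mol (1:1 ratio)
[H2O2]_dilute = 5.137 × 10^-4 / 0.02024 = 0.02538 mol/L
[H2O2]_original = 0.02538 × 100.0/5.008 = 0.5068 mol/L

0.5068 mol/L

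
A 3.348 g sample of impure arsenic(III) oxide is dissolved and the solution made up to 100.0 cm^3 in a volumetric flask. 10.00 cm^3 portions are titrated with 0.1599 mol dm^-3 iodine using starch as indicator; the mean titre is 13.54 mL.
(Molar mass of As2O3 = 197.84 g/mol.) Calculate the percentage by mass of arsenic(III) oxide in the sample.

63.97 %

As2O3 + 2 I2 + 2 H2O → As2O5 + 4 HI
n(I2) per titration = 0.01354 × 0.1599 = 2.165 × 10^-3 mol
From the 1:2 ratio, n(As2O3) in each aliquot = 1/2 × 2.165 × 10^-3 = 1.083 × 10^-3 mol
n(As2O3) in the whole flask = 1.083 × 10^-3 × 100.0/10.00 = 0.01083 mol
mass of As2O3 = 0.01083 × 197.84 = 2.142 g
% As2O3 = 2.142 / 3.348 × 100 = 63.97 %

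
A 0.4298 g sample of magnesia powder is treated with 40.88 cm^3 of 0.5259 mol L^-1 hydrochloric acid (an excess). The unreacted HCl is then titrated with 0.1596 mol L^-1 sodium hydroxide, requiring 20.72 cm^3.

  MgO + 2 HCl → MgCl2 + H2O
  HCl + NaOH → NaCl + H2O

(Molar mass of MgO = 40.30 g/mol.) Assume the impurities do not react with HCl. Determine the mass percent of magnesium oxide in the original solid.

85.29 %

n(HCl) added = 0.04088 × 0.5259 = 0.02150 mol
n(NaOH) used in back-titration = 0.02072 × 0.1596 = 3.307 × 10^-3 mol
n(HCl) left over = 3.307 × 10^-3 mol (1:1 ratio)
n(HCl) consumed by analyte = 0.02150 − 3.307 × 10^-3 = 0.01819 mol
From the 1:2 ratio, n(MgO) = 1/2 × 0.01819 = 9.096 × 10^-3 mol
mass of MgO = 9.096 × 10^-3 × 40.30 = 0.3666 g
% MgO = 0.3666 / 0.4298 × 100 = 85.29 %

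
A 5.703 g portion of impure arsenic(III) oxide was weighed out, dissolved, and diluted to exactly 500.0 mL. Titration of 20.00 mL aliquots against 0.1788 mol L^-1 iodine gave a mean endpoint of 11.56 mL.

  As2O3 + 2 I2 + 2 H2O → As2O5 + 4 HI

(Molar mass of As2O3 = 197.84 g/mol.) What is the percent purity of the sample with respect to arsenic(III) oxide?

n(I2) per titration = 0.01156 × 0.1788 = 2.067 × 10^-3 mol
From the 1:2 ratio, n(As2O3) in each aliquot = 1/2 × 2.067 × 10^-3 = 1.033 × 10^-3 mol
n(As2O3) in the whole flask = 1.033 × 10^-3 × 500.0/20.00 = 0.02584 mol
mass of As2O3 = 0.02584 × 197.84 = 5.112 g
% As2O3 = 5.112 / 5.703 × 100 = 89.63 %

89.63 %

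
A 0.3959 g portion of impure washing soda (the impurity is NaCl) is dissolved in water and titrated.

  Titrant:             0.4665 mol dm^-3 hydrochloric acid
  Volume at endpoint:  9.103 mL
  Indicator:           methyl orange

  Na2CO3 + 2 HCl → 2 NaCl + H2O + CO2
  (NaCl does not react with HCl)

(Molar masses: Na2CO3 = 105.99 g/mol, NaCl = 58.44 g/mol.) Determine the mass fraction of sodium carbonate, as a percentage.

56.84 %

n(HCl) = 0.009103 × 0.4665 = 4.247 × 10^-3 mol
Let x = n(Na2CO3), y = n(NaCl).
Titrant: 2x = 4.247 × 10^-3;  mass: 105.99x + 58.44y = 0.3959
Solving, x = 2.123 × 10^-3 mol, y = 2.924 × 10^-3 mol
mass of Na2CO3 = 2.123 × 10^-3 × 105.99 = 0.2250 g
% Na2CO3 = 0.2250 / 0.3959 × 100 = 56.84 %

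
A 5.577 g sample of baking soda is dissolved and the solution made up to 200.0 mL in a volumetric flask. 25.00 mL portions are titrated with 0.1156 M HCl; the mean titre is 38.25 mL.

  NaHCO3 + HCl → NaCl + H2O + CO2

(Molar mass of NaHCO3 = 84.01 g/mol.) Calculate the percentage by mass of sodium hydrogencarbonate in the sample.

n(HCl) per titration = 0.03825 × 0.1156 = 4.422 × 10^-3 mol
n(NaHCO3) in each aliquot = 4.422 × 10^-3 mol (1:1 ratio)
n(NaHCO3) in the whole flask = 4.422 × 10^-3 × 200.0/25.00 = 0.03537 mol
mass of NaHCO3 = 0.03537 × 84.01 = 2.972 g
% NaHCO3 = 2.972 / 5.577 × 100 = 53.29 %

53.29 %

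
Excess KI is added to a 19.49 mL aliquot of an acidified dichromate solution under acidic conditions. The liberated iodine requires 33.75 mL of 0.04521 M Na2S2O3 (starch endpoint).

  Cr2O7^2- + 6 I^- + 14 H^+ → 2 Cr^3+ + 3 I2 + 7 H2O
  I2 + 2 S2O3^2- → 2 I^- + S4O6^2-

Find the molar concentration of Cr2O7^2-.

n(S2O3^2-) = 0.03375 × 0.04521 = 1.526 × 10^-3 mol
n(I2) = n(S2O3^2-)/2 = 7.629 × 10^-4 mol
From the 1:3 ratio, n(Cr2O7^2-) in the aliquot = 1/3 × 7.629 × 10^-4 = 2.543 × 10^-4 mol
[Cr2O7^2-] = 2.543 × 10^-4 / 0.01949 = 0.01305 mol/L

0.01305 M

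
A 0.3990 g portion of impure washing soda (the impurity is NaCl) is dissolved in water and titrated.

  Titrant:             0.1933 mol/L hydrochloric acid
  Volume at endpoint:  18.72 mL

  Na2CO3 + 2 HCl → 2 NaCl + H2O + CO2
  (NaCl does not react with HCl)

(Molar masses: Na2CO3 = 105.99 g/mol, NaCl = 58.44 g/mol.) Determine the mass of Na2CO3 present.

n(HCl) = 0.01872 × 0.1933 = 3.619 × 10^-3 mol
Let x = n(Na2CO3), y = n(NaCl).
Titrant: 2x = 3.619 × 10^-3;  mass: 105.99x + 58.44y = 0.3990
Solving, x = 1.809 × 10^-3 mol, y = 3.546 × 10^-3 mol
mass of Na2CO3 = 1.809 × 10^-3 × 105.99 = 0.1918 g

0.1918 g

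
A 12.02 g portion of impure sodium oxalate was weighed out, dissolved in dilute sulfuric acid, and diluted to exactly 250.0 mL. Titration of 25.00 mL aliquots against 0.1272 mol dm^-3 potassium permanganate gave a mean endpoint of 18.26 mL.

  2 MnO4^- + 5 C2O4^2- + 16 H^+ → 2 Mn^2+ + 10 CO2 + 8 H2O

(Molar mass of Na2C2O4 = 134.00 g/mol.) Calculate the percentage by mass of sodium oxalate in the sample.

n(KMnO4) per titration = 0.01826 × 0.1272 = 2.323 × 10^-3 mol
From the 5:2 ratio, n(Na2C2O4) in each aliquot = 5/2 × 2.323 × 10^-3 = 5.807 × 10^-3 mol
n(Na2C2O4) in the whole flask = 5.807 × 10^-3 × 250.0/25.00 = 0.05807 mol
mass of Na2C2O4 = 0.05807 × 134.00 = 7.781 g
% Na2C2O4 = 7.781 / 12.02 × 100 = 64.73 %

64.73 %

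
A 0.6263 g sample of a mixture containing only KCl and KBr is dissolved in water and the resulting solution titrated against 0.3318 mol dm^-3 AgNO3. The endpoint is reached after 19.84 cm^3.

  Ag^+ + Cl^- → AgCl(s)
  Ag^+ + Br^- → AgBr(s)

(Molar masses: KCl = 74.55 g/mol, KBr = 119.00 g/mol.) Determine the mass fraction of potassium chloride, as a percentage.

42.06 %

n(AgNO3) = 0.01984 × 0.3318 = 6.583 × 10^-3 mol
Let x = n(KCl), y = n(KBr).
Titrant: 1x + 1y = 6.583 × 10^-3;  mass: 74.55x + 119.00y = 0.6263
Solving, x = 3.534 × 10^-3 mol, y = 3.049 × 10^-3 mol
mass of KCl = 3.534 × 10^-3 × 74.55 = 0.2634 g
% KCl = 0.2634 / 0.6263 × 100 = 42.06 %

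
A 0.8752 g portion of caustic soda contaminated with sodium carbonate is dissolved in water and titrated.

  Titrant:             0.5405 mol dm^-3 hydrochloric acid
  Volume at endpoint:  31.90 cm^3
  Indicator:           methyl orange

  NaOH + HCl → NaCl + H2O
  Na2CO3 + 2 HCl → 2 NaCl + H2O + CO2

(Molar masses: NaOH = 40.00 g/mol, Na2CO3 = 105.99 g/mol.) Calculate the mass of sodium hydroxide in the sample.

n(HCl) = 0.03190 × 0.5405 = 0.01724 mol
Let x = n(NaOH), y = n(Na2CO3).
Titrant: 1x + 2y = 0.01724;  mass: 40.00x + 105.99y = 0.8752
Solving, x = 2.966 × 10^-3 mol, y = 7.138 × 10^-3 mol
mass of NaOH = 2.966 × 10^-3 × 40.00 = 0.1186 g

0.1186 g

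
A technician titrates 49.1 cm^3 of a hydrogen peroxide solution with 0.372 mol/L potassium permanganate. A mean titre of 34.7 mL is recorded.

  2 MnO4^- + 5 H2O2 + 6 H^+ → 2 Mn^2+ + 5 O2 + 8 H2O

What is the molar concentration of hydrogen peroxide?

n(KMnO4) = 0.0347 L × 0.372 mol/L = 0.0129 mol
From the 5:2 mole ratio, n(H2O2) = 5/2 × 0.0129 = 0.0323 mol
[H2O2] = 0.0323 mol / 0.0491 L = 0.657 mol/L

0.657 mol/L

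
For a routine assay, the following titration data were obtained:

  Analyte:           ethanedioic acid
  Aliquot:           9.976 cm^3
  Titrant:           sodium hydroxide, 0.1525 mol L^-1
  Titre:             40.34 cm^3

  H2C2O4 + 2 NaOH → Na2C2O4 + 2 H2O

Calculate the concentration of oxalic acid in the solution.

n(NaOH) = 0.04034 L × 0.1525 mol/L = 6.152 × 10^-3 mol
From the 1:2 mole ratio, n(H2C2O4) = 1/2 × 6.152 × 10^-3 = 3.076 × 10^-3 mol
[H2C2O4] = 3.076 × 10^-3 mol / 0.009976 L = 0.3083 mol/L

0.3083 mol/L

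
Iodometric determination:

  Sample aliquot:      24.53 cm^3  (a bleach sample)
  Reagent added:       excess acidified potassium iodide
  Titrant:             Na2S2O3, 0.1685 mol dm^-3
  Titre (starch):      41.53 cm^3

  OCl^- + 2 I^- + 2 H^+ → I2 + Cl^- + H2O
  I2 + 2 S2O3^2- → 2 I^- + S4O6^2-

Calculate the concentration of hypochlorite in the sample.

0.1426 mol/L

n(S2O3^2-) = 0.04153 × 0.1685 = 6.998 × 10^-3 mol
n(I2) = n(S2O3^2-)/2 = 3.499 × 10^-3 mol
n(OCl^-) in the aliquot = 3.499 × 10^-3 mol (1:1 ratio)
[OCl^-] = 3.499 × 10^-3 / 0.02453 = 0.1426 mol/L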